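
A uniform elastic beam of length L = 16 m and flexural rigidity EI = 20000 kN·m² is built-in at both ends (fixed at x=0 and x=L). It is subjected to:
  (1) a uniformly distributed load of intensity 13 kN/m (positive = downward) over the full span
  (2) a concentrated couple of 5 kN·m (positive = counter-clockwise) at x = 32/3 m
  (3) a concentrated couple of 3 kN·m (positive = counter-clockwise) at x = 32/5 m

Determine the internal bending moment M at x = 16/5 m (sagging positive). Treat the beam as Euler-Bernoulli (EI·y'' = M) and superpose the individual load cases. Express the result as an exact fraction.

Load 1 — uniform load w=13 kN/m over full span:
  M_1 = wLx/2 - wL²/12 - wx²/2 = 13·16·(16/5)/2 - 13·16²/12 - 13·(16/5)²/2 = -832/75 kN·m
Load 2 — applied couple M₀=5 kN·m at a=32/3 m (b=L-a=16/3):
  M_2 = R_Ax - M_A  [x≤a] with R_A=5/12, M_A=5/3 = (5/12)·(16/5) - (5/3) = -1/3 kN·m
Load 3 — applied couple M₀=3 kN·m at a=32/5 m (b=L-a=48/5):
  M_3 = R_Ax - M_A  [x≤a] with R_A=27/100, M_A=9/25 = (27/100)·(16/5) - (9/25) = 63/125 kN·m
Superposition: M = Σ M_i = -4096/375 kN·m ≈ -10.922667 kN·m

M(16/5) = -4096/375 kN·m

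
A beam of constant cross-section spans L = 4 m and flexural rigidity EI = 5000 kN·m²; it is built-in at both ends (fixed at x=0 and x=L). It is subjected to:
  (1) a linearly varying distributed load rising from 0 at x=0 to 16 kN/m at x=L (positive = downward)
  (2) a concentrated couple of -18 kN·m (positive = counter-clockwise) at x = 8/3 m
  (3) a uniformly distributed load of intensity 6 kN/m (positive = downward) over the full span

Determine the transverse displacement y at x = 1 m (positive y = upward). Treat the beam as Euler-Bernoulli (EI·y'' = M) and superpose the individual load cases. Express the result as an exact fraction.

Load 1 — triangular load w₀=16 kN/m (0→w₀ over full span):
  y_1 = -w₀x²(L-x)²(x+2L)/(120LEI) = -16·1²·(4-1)²·(1+2·4)/(120·4·5000) = -27/50000 m
Load 2 — applied couple M₀=-18 kN·m at a=8/3 m (b=L-a=4/3):
  y_2 = (R_Ax³/6 - M_Ax²/2)/EI  [x≤a] with R_A=-6, M_A=-6 = ((-6)·1³/6 - (-6)·1²/2)/5000 = 1/2500 m
Load 3 — uniform load w=6 kN/m over full span:
  y_3 = -wx²(L-x)²/(24EI) = -6·1²·(4-1)²/(24·5000) = -9/20000 m
Superposition: y = Σ y_i = -59/100000 m ≈ -0.000590 m

y(1) = -59/100000 m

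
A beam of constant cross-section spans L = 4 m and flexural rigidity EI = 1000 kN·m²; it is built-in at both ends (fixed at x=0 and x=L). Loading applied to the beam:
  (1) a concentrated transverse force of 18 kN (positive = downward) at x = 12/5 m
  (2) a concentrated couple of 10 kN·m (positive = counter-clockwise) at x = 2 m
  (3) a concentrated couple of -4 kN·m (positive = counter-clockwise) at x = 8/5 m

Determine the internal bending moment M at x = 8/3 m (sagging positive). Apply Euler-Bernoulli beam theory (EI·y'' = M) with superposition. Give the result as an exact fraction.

M(8/3) = 831/250 kN·m

Load 1 — point force P=18 kN at a=12/5 m (b=L-a=8/5):
  M_1 = Pa²(a+3b)(L-x)/L³ - Pa²b/L²  [x>a] = 18·(12/5)²·((12/5)+3·(8/5))·(4-(8/3))/4³ - 18·(12/5)²·(8/5)/4² = 648/125 kN·m
Load 2 — applied couple M₀=10 kN·m at a=2 m (b=L-a=2):
  M_2 = R_Ax - M_A - M₀  [x>a] with R_A=15/4, M_A=5/2 = (15/4)·(8/3) - (5/2) - 10 = -5/2 kN·m
Load 3 — applied couple M₀=-4 kN·m at a=8/5 m (b=L-a=12/5):
  M_3 = R_Ax - M_A - M₀  [x>a] with R_A=-36/25, M_A=-12/25 = (-36/25)·(8/3) - (-12/25) - (-4) = 16/25 kN·m
Superposition: M = Σ M_i = 831/250 kN·m ≈ 3.324000 kN·m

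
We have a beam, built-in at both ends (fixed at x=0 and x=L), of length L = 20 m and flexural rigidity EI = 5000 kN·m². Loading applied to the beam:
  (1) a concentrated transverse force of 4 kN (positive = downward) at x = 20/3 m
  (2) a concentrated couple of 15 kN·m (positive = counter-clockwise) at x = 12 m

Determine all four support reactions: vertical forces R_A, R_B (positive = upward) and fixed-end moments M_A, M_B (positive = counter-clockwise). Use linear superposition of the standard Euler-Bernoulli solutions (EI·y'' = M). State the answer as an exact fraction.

Load 1 — point force P=4 kN at a=20/3 m (b=L-a=40/3):
  R_A = Pb²(3a+b)/L³ = 4·(40/3)²·(3·(20/3)+(40/3))/20³ = 80/27 kN
  M_A = Pab²/L² = 4·(20/3)·(40/3)²/20² = 320/27 kN·m
  R_B = Pa²(a+3b)/L³ = 4·(20/3)²·((20/3)+3·(40/3))/20³ = 28/27 kN
  M_B = -Pa²b/L² = -4·(20/3)²·(40/3)/20² = -160/27 kN·m
Load 2 — applied couple M₀=15 kN·m at a=12 m (b=L-a=8):
  R_A = 6M₀ab/L³ = 6·15·12·8/20³ = 27/25 kN
  M_A = M₀b(2a-b)/L² = 15·8·(2·12-8)/20² = 24/5 kN·m
  R_B = -6M₀ab/L³ = -6·15·12·8/20³ = -27/25 kN
  M_B = M₀a(2b-a)/L² = 15·12·(2·8-12)/20² = 9/5 kN·m
Superposition: R_A = 2729/675 kN, M_A = 2248/135 kN·m, R_B = -29/675 kN, M_B = -557/135 kN·m

R_A = 2729/675 kN, M_A = 2248/135 kN·m, R_B = -29/675 kN, M_B = -557/135 kN·m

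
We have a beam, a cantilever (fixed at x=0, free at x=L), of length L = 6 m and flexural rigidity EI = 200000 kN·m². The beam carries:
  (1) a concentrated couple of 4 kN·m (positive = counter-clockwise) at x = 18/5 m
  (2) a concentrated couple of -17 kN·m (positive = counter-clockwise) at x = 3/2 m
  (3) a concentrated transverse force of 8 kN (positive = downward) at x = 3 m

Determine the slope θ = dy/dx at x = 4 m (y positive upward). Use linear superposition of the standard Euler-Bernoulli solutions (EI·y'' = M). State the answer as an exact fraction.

Load 1 — applied couple M₀=4 kN·m at a=18/5 m (b=L-a=12/5):
  θ_1 = M₀a/EI  [x>a] = 4·(18/5)/200000 = 9/125000 rad
Load 2 — applied couple M₀=-17 kN·m at a=3/2 m (b=L-a=9/2):
  θ_2 = M₀a/EI  [x>a] = (-17)·(3/2)/200000 = -51/400000 rad
Load 3 — point force P=8 kN at a=3 m (b=L-a=3):
  θ_3 = -Pa²/(2EI)  [x>a] = -8·3²/(2·200000) = -9/50000 rad
Superposition: θ = Σ θ_i = -471/2000000 rad ≈ -0.000236 rad

θ(4) = -471/2000000 rad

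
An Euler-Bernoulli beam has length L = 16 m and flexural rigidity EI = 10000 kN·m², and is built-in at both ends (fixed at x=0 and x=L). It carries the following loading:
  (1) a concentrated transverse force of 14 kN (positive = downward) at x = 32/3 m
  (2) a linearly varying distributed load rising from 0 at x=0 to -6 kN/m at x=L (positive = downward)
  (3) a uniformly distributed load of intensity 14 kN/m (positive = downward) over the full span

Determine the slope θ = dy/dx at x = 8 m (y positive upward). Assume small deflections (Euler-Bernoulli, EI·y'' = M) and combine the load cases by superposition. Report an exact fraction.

Load 1 — point force P=14 kN at a=32/3 m (b=L-a=16/3):
  θ_1 = -Pb²x(2aL-(3a+b)x)/(2L³EI)  [x≤a] = -14·(16/3)²·8·(2·(32/3)·16-(3·(32/3)+(16/3))·8)/(2·16³·10000) = -28/16875 rad
Load 2 — triangular load w₀=-6 kN/m (0→w₀ over full span):
  θ_2 = -w₀(2x(L-x)(L-2x)(x+2L)+x²(L-x)²)/(120LEI) = -(-6)·(2·8·(16-8)·(16-2·8)·(8+2·16)+8²·(16-8)²)/(120·16·10000) = 4/3125 rad
Load 3 — uniform load w=14 kN/m over full span:
  θ_3 = -wx(L-x)(L-2x)/(12EI) = -14·8·(16-8)·(16-2·8)/(12·10000) = 0 rad
Superposition: θ = Σ θ_i = -32/84375 rad ≈ -0.000379 rad

θ(8) = -32/84375 rad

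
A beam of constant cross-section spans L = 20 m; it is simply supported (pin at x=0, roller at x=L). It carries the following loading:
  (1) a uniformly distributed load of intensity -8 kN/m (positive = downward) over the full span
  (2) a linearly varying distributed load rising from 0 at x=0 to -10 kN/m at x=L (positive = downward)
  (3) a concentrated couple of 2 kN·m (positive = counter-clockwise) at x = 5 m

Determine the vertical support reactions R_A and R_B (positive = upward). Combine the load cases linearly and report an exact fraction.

Load 1 — uniform load w=-8 kN/m over full span:
  R_A = wL/2 = (-8)·20/2 = -80 kN
  R_B = wL/2 = (-8)·20/2 = -80 kN
Load 2 — triangular load w₀=-10 kN/m (0→w₀ over full span):
  R_A = w₀L/6 = (-10)·20/6 = -100/3 kN
  R_B = w₀L/3 = (-10)·20/3 = -200/3 kN
Load 3 — applied couple M₀=2 kN·m at a=5 m (b=L-a=15):
  R_A = M₀/L = 2/20 = 1/10 kN
  R_B = -M₀/L = -2/20 = -1/10 kN
Superposition: R_A = -3397/30 kN, R_B = -4403/30 kN

R_A = -3397/30 kN, R_B = -4403/30 kN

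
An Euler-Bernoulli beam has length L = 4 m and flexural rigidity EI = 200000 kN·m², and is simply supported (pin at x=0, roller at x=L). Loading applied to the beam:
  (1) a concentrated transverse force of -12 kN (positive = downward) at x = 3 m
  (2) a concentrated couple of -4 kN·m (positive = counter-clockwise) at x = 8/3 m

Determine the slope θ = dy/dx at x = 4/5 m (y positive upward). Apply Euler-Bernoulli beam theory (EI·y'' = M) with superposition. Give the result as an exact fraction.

θ(4/5) = 3599/90000000 rad

Load 1 — point force P=-12 kN at a=3 m (b=L-a=1):
  θ_1 = -Pb(L²-b²-3x²)/(6LEI)  [x≤a] = -(-12)·1·(4²-1²-3·(4/5)²)/(6·4·200000) = 327/10000000 rad
Load 2 — applied couple M₀=-4 kN·m at a=8/3 m (b=L-a=4/3):
  θ_2 = (M₀x²/(2L)+C₁)/EI  [x≤a] with C₁=M₀(3b²-L²)/(6L)=16/9 = ((-4)·(4/5)²/(2·4)+(16/9))/200000 = 41/5625000 rad
Superposition: θ = Σ θ_i = 3599/90000000 rad ≈ 0.000040 rad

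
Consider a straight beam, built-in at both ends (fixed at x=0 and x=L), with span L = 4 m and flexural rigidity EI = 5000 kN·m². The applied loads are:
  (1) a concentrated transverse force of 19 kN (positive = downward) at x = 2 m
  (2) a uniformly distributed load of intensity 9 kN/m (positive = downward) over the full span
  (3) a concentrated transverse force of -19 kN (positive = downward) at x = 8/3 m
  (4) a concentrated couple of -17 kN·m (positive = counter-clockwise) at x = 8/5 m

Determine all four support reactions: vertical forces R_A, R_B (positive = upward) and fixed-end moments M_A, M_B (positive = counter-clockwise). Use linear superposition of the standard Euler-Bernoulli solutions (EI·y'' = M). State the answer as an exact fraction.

Load 1 — point force P=19 kN at a=2 m (b=L-a=2):
  R_A = Pb²(3a+b)/L³ = 19·2²·(3·2+2)/4³ = 19/2 kN
  M_A = Pab²/L² = 19·2·2²/4² = 19/2 kN·m
  R_B = Pa²(a+3b)/L³ = 19·2²·(2+3·2)/4³ = 19/2 kN
  M_B = -Pa²b/L² = -19·2²·2/4² = -19/2 kN·m
Load 2 — uniform load w=9 kN/m over full span:
  R_A = wL/2 = 9·4/2 = 18 kN
  M_A = wL²/12 = 9·4²/12 = 12 kN·m
  R_B = wL/2 = 9·4/2 = 18 kN
  M_B = -wL²/12 = -9·4²/12 = -12 kN·m
Load 3 — point force P=-19 kN at a=8/3 m (b=L-a=4/3):
  R_A = Pb²(3a+b)/L³ = (-19)·(4/3)²·(3·(8/3)+(4/3))/4³ = -133/27 kN
  M_A = Pab²/L² = (-19)·(8/3)·(4/3)²/4² = -152/27 kN·m
  R_B = Pa²(a+3b)/L³ = (-19)·(8/3)²·((8/3)+3·(4/3))/4³ = -380/27 kN
  M_B = -Pa²b/L² = -(-19)·(8/3)²·(4/3)/4² = 304/27 kN·m
Load 4 — applied couple M₀=-17 kN·m at a=8/5 m (b=L-a=12/5):
  R_A = 6M₀ab/L³ = 6·(-17)·(8/5)·(12/5)/4³ = -153/25 kN
  M_A = M₀b(2a-b)/L² = (-17)·(12/5)·(2·(8/5)-(12/5))/4² = -51/25 kN·m
  R_B = -6M₀ab/L³ = -6·(-17)·(8/5)·(12/5)/4³ = 153/25 kN
  M_B = M₀a(2b-a)/L² = (-17)·(8/5)·(2·(12/5)-(8/5))/4² = -136/25 kN·m
Superposition: R_A = 22213/1350 kN, M_A = 18671/1350 kN·m, R_B = 26387/1350 kN, M_B = -21169/1350 kN·m

R_A = 22213/1350 kN, M_A = 18671/1350 kN·m, R_B = 26387/1350 kN, M_B = -21169/1350 kN·m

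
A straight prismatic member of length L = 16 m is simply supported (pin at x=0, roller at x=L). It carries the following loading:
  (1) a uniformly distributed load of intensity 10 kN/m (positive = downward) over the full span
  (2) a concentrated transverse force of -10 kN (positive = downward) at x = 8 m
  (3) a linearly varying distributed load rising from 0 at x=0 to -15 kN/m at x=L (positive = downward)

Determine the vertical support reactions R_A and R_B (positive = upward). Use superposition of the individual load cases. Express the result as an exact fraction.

Load 1 — uniform load w=10 kN/m over full span:
  R_A = wL/2 = 10·16/2 = 80 kN
  R_B = wL/2 = 10·16/2 = 80 kN
Load 2 — point force P=-10 kN at a=8 m (b=L-a=8):
  R_A = Pb/L = (-10)·8/16 = -5 kN
  R_B = Pa/L = (-10)·8/16 = -5 kN
Load 3 — triangular load w₀=-15 kN/m (0→w₀ over full span):
  R_A = w₀L/6 = (-15)·16/6 = -40 kN
  R_B = w₀L/3 = (-15)·16/3 = -80 kN
Superposition: R_A = 35 kN, R_B = -5 kN

R_A = 35 kN, R_B = -5 kN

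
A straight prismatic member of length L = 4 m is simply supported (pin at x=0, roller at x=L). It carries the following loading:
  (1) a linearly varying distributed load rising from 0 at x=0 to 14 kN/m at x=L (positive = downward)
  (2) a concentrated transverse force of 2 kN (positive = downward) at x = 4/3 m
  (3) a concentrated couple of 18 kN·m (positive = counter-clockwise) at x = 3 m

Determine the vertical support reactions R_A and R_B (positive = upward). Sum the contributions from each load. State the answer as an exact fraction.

Load 1 — triangular load w₀=14 kN/m (0→w₀ over full span):
  R_A = w₀L/6 = 14·4/6 = 28/3 kN
  R_B = w₀L/3 = 14·4/3 = 56/3 kN
Load 2 — point force P=2 kN at a=4/3 m (b=L-a=8/3):
  R_A = Pb/L = 2·(8/3)/4 = 4/3 kN
  R_B = Pa/L = 2·(4/3)/4 = 2/3 kN
Load 3 — applied couple M₀=18 kN·m at a=3 m (b=L-a=1):
  R_A = M₀/L = 18/4 = 9/2 kN
  R_B = -M₀/L = -18/4 = -9/2 kN
Superposition: R_A = 91/6 kN, R_B = 89/6 kN

R_A = 91/6 kN, R_B = 89/6 kN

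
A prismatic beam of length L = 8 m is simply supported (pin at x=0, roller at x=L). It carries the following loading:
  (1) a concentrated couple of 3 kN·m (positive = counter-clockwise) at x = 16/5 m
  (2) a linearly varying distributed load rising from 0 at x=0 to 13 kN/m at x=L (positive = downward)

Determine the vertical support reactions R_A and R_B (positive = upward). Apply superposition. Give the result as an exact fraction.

Load 1 — applied couple M₀=3 kN·m at a=16/5 m (b=L-a=24/5):
  R_A = M₀/L = 3/8 kN
  R_B = -M₀/L = -3/8 kN
Load 2 — triangular load w₀=13 kN/m (0→w₀ over full span):
  R_A = w₀L/6 = 13·8/6 = 52/3 kN
  R_B = w₀L/3 = 13·8/3 = 104/3 kN
Superposition: R_A = 425/24 kN, R_B = 823/24 kN

R_A = 425/24 kN, R_B = 823/24 kN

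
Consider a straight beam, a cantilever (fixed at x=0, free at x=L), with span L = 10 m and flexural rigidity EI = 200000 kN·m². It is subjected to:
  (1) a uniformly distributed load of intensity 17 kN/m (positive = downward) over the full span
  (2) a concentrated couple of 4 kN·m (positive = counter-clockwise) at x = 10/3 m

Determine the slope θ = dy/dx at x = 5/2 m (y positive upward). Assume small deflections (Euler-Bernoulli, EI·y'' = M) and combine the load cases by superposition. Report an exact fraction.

θ(5/2) = -15629/1920000 rad

Load 1 — uniform load w=17 kN/m over full span:
  θ_1 = -wx(x²-3Lx+3L²)/(6EI) = -17·(5/2)·((5/2)²-3·10·(5/2)+3·10²)/(6·200000) = -629/76800 rad
Load 2 — applied couple M₀=4 kN·m at a=10/3 m (b=L-a=20/3):
  θ_2 = M₀x/EI  [x≤a] = 4·(5/2)/200000 = 1/20000 rad
Superposition: θ = Σ θ_i = -15629/1920000 rad ≈ -0.008140 rad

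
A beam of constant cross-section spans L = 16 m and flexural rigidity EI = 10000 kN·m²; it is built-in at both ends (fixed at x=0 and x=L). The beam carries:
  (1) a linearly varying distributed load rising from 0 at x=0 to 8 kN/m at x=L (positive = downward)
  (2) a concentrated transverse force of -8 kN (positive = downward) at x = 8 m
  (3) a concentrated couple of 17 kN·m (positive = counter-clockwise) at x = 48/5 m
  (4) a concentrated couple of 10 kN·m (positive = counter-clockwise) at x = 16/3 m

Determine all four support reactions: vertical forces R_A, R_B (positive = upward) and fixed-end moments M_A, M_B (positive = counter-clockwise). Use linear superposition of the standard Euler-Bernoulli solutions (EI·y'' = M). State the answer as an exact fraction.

Load 1 — triangular load w₀=8 kN/m (0→w₀ over full span):
  R_A = 3w₀L/20 = 3·8·16/20 = 96/5 kN
  M_A = w₀L²/30 = 8·16²/30 = 1024/15 kN·m
  R_B = 7w₀L/20 = 7·8·16/20 = 224/5 kN
  M_B = -w₀L²/20 = -8·16²/20 = -512/5 kN·m
Load 2 — point force P=-8 kN at a=8 m (b=L-a=8):
  R_A = Pb²(3a+b)/L³ = (-8)·8²·(3·8+8)/16³ = -4 kN
  M_A = Pab²/L² = (-8)·8·8²/16² = -16 kN·m
  R_B = Pa²(a+3b)/L³ = (-8)·8²·(8+3·8)/16³ = -4 kN
  M_B = -Pa²b/L² = -(-8)·8²·8/16² = 16 kN·m
Load 3 — applied couple M₀=17 kN·m at a=48/5 m (b=L-a=32/5):
  R_A = 6M₀ab/L³ = 6·17·(48/5)·(32/5)/16³ = 153/100 kN
  M_A = M₀b(2a-b)/L² = 17·(32/5)·(2·(48/5)-(32/5))/16² = 136/25 kN·m
  R_B = -6M₀ab/L³ = -6·17·(48/5)·(32/5)/16³ = -153/100 kN
  M_B = M₀a(2b-a)/L² = 17·(48/5)·(2·(32/5)-(48/5))/16² = 51/25 kN·m
Load 4 — applied couple M₀=10 kN·m at a=16/3 m (b=L-a=32/3):
  R_A = 6M₀ab/L³ = 6·10·(16/3)·(32/3)/16³ = 5/6 kN
  M_A = M₀b(2a-b)/L² = 10·(32/3)·(2·(16/3)-(32/3))/16² = 0 kN·m
  R_B = -6M₀ab/L³ = -6·10·(16/3)·(32/3)/16³ = -5/6 kN
  M_B = M₀a(2b-a)/L² = 10·(16/3)·(2·(32/3)-(16/3))/16² = 10/3 kN·m
Superposition: R_A = 5269/300 kN, M_A = 4328/75 kN·m, R_B = 11531/300 kN, M_B = -6077/75 kN·m

R_A = 5269/300 kN, M_A = 4328/75 kN·m, R_B = 11531/300 kN, M_B = -6077/75 kN·m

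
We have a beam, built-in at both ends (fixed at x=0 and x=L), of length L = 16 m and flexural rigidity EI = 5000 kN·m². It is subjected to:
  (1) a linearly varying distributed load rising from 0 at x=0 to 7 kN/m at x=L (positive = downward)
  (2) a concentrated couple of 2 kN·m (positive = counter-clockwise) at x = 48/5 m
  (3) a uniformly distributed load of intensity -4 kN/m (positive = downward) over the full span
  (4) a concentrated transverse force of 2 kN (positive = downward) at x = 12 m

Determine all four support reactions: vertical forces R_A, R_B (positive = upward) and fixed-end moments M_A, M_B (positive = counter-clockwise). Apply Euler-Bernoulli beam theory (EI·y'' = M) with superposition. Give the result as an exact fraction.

Load 1 — triangular load w₀=7 kN/m (0→w₀ over full span):
  R_A = 3w₀L/20 = 3·7·16/20 = 84/5 kN
  M_A = w₀L²/30 = 7·16²/30 = 896/15 kN·m
  R_B = 7w₀L/20 = 7·7·16/20 = 196/5 kN
  M_B = -w₀L²/20 = -7·16²/20 = -448/5 kN·m
Load 2 — applied couple M₀=2 kN·m at a=48/5 m (b=L-a=32/5):
  R_A = 6M₀ab/L³ = 6·2·(48/5)·(32/5)/16³ = 9/50 kN
  M_A = M₀b(2a-b)/L² = 2·(32/5)·(2·(48/5)-(32/5))/16² = 16/25 kN·m
  R_B = -6M₀ab/L³ = -6·2·(48/5)·(32/5)/16³ = -9/50 kN
  M_B = M₀a(2b-a)/L² = 2·(48/5)·(2·(32/5)-(48/5))/16² = 6/25 kN·m
Load 3 — uniform load w=-4 kN/m over full span:
  R_A = wL/2 = (-4)·16/2 = -32 kN
  M_A = wL²/12 = (-4)·16²/12 = -256/3 kN·m
  R_B = wL/2 = (-4)·16/2 = -32 kN
  M_B = -wL²/12 = -(-4)·16²/12 = 256/3 kN·m
Load 4 — point force P=2 kN at a=12 m (b=L-a=4):
  R_A = Pb²(3a+b)/L³ = 2·4²·(3·12+4)/16³ = 5/16 kN
  M_A = Pab²/L² = 2·12·4²/16² = 3/2 kN·m
  R_B = Pa²(a+3b)/L³ = 2·12²·(12+3·4)/16³ = 27/16 kN
  M_B = -Pa²b/L² = -2·12²·4/16² = -9/2 kN·m
Superposition: R_A = -5883/400 kN, M_A = -1173/50 kN·m, R_B = 3483/400 kN, M_B = -1279/150 kN·m

R_A = -5883/400 kN, M_A = -1173/50 kN·m, R_B = 3483/400 kN, M_B = -1279/150 kN·m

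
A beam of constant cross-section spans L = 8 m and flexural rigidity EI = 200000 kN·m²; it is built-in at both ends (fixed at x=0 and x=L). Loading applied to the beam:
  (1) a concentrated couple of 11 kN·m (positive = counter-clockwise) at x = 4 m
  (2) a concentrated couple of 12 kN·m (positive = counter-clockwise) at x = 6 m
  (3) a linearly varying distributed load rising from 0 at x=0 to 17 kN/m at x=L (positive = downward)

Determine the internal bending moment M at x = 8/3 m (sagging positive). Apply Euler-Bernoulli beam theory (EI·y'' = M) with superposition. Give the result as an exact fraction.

Load 1 — applied couple M₀=11 kN·m at a=4 m (b=L-a=4):
  M_1 = R_Ax - M_A  [x≤a] with R_A=33/16, M_A=11/4 = (33/16)·(8/3) - (11/4) = 11/4 kN·m
Load 2 — applied couple M₀=12 kN·m at a=6 m (b=L-a=2):
  M_2 = R_Ax - M_A  [x≤a] with R_A=27/16, M_A=15/4 = (27/16)·(8/3) - (15/4) = 3/4 kN·m
Load 3 — triangular load w₀=17 kN/m (0→w₀ over full span):
  M_3 = 3w₀Lx/20 - w₀L²/30 - w₀x³/(6L) = 3·17·8·(8/3)/20 - 17·8²/30 - 17·(8/3)³/(6·8) = 4624/405 kN·m
Superposition: M = Σ M_i = 12083/810 kN·m ≈ 14.917284 kN·m

M(8/3) = 12083/810 kN·m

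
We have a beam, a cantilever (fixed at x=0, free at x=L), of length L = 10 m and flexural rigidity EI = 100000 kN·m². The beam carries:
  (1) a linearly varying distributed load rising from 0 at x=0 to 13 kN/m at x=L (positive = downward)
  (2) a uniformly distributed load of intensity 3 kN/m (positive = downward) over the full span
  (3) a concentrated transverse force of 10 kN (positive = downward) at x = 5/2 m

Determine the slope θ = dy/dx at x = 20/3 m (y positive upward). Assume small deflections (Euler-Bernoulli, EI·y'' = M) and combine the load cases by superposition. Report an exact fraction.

Load 1 — triangular load w₀=13 kN/m (0→w₀ over full span):
  θ_1 = (w₀Lx²/4-w₀L²x/3-w₀x⁴/(24L))/EI = (13·10·(20/3)²/4-13·10²·(20/3)/3-13·(20/3)⁴/(24·10))/100000 = -377/24300 rad
Load 2 — uniform load w=3 kN/m over full span:
  θ_2 = -wx(x²-3Lx+3L²)/(6EI) = -3·(20/3)·((20/3)²-3·10·(20/3)+3·10²)/(6·100000) = -13/2700 rad
Load 3 — point force P=10 kN at a=5/2 m (b=L-a=15/2):
  θ_3 = -Pa²/(2EI)  [x>a] = -10·(5/2)²/(2·100000) = -1/3200 rad
Superposition: θ = Σ θ_i = -16051/777600 rad ≈ -0.020642 rad

θ(20/3) = -16051/777600 rad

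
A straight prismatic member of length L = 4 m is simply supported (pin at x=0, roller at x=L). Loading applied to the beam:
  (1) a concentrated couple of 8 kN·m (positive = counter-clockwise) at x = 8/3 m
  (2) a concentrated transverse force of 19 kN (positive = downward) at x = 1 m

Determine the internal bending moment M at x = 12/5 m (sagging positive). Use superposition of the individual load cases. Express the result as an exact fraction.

M(12/5) = 62/5 kN·m

Load 1 — applied couple M₀=8 kN·m at a=8/3 m (b=L-a=4/3):
  M_1 = M₀x/L  [x≤a] = 8·(12/5)/4 = 24/5 kN·m
Load 2 — point force P=19 kN at a=1 m (b=L-a=3):
  M_2 = Pa(L-x)/L  [x>a] = 19·1·(4-(12/5))/4 = 38/5 kN·m
Superposition: M = Σ M_i = 62/5 kN·m ≈ 12.400000 kN·m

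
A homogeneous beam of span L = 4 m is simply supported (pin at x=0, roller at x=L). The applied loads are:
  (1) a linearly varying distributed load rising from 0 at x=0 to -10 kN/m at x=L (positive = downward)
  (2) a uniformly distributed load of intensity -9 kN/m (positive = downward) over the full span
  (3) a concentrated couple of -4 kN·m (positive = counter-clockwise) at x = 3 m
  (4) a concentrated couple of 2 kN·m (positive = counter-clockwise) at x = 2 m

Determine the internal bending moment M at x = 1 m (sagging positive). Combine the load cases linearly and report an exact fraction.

M(1) = -81/4 kN·m

Load 1 — triangular load w₀=-10 kN/m (0→w₀ over full span):
  M_1 = w₀Lx/6 - w₀x³/(6L) = (-10)·4·1/6 - (-10)·1³/(6·4) = -25/4 kN·m
Load 2 — uniform load w=-9 kN/m over full span:
  M_2 = wx(L-x)/2 = (-9)·1·(4-1)/2 = -27/2 kN·m
Load 3 — applied couple M₀=-4 kN·m at a=3 m (b=L-a=1):
  M_3 = M₀x/L  [x≤a] = (-4)·1/4 = -1 kN·m
Load 4 — applied couple M₀=2 kN·m at a=2 m (b=L-a=2):
  M_4 = M₀x/L  [x≤a] = 2·1/4 = 1/2 kN·m
Superposition: M = Σ M_i = -81/4 kN·m ≈ -20.250000 kN·m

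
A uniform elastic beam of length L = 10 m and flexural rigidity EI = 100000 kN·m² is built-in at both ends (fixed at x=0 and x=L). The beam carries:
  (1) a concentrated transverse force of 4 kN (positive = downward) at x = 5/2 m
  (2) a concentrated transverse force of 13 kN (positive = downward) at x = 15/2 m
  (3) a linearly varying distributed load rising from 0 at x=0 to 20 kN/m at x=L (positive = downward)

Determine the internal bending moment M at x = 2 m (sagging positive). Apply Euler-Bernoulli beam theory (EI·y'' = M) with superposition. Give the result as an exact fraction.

M(2) = -983/96 kN·m

Load 1 — point force P=4 kN at a=5/2 m (b=L-a=15/2):
  M_1 = Pb²(3a+b)x/L³ - Pab²/L²  [x≤a] = 4·(15/2)²·(3·(5/2)+(15/2))·2/10³ - 4·(5/2)·(15/2)²/10² = 9/8 kN·m
Load 2 — point force P=13 kN at a=15/2 m (b=L-a=5/2):
  M_2 = Pb²(3a+b)x/L³ - Pab²/L²  [x≤a] = 13·(5/2)²·(3·(15/2)+(5/2))·2/10³ - 13·(15/2)·(5/2)²/10² = -65/32 kN·m
Load 3 — triangular load w₀=20 kN/m (0→w₀ over full span):
  M_3 = 3w₀Lx/20 - w₀L²/30 - w₀x³/(6L) = 3·20·10·2/20 - 20·10²/30 - 20·2³/(6·10) = -28/3 kN·m
Superposition: M = Σ M_i = -983/96 kN·m ≈ -10.239583 kN·m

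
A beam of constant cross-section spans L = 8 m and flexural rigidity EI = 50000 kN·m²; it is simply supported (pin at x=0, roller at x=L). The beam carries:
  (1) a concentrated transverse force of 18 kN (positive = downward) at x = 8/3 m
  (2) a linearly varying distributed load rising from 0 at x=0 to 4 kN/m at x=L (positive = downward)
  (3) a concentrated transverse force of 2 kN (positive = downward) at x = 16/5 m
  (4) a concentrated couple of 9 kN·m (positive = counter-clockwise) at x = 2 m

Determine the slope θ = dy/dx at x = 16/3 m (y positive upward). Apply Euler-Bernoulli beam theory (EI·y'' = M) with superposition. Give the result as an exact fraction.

θ(16/3) = 6476287/6075000000 rad

Load 1 — point force P=18 kN at a=8/3 m (b=L-a=16/3):
  θ_1 = -Pa(2L²-6Lx+3x²+a²)/(6LEI)  [x>a] = -18·(8/3)·(2·8²-6·8·(16/3)+3·(16/3)²+(8/3)²)/(6·8·50000) = 4/5625 rad
Load 2 — triangular load w₀=4 kN/m (0→w₀ over full span):
  θ_2 = -w₀(7L⁴-30L²x²+15x⁴)/(360LEI) = -4·(7·8⁴-30·8²·(16/3)²+15·(16/3)⁴)/(360·8·50000) = 1456/3796875 rad
Load 3 — point force P=2 kN at a=16/5 m (b=L-a=24/5):
  θ_3 = -Pa(2L²-6Lx+3x²+a²)/(6LEI)  [x>a] = -2·(16/5)·(2·8²-6·8·(16/3)+3·(16/3)²+(16/5)²)/(6·8·50000) = 304/3515625 rad
Load 4 — applied couple M₀=9 kN·m at a=2 m (b=L-a=6):
  θ_4 = (M₀x²/(2L)-M₀(x-a)+C₁)/EI  [x>a] with C₁=M₀(3b²-L²)/(6L)=33/4 = (9·(16/3)²/(2·8)-9·((16/3)-2)+(33/4))/50000 = -23/200000 rad
Superposition: θ = Σ θ_i = 6476287/6075000000 rad ≈ 0.001066 rad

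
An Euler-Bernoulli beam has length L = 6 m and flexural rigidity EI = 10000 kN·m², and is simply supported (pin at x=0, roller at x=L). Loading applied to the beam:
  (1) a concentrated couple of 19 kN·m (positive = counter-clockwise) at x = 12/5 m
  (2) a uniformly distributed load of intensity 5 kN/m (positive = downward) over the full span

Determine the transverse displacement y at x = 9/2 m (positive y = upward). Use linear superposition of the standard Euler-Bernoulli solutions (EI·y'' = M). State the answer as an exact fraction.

Load 1 — applied couple M₀=19 kN·m at a=12/5 m (b=L-a=18/5):
  y_1 = (M₀x³/(6L)-M₀(x-a)²/2+C₁x)/EI  [x>a] with C₁=M₀(3b²-L²)/(6L)=38/25 = (19·(9/2)³/(6·6)-19·((9/2)-(12/5))²/2+(38/25)·(9/2))/10000 = 10431/8000000 m
Load 2 — uniform load w=5 kN/m over full span:
  y_2 = -wx(L³-2Lx²+x³)/(24EI) = -5·(9/2)·(6³-2·6·(9/2)²+(9/2)³)/(24·10000) = -1539/256000 m
Superposition: y = Σ y_i = -150651/32000000 m ≈ -0.004708 m

y(9/2) = -150651/32000000 m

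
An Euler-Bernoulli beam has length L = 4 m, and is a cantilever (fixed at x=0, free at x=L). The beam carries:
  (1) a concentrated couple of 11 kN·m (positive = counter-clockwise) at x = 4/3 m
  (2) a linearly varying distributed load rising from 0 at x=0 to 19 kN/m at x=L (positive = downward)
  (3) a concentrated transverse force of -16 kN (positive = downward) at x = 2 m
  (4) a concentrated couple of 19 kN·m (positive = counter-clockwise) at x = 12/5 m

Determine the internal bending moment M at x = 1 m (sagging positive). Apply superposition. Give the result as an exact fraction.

Load 1 — applied couple M₀=11 kN·m at a=4/3 m (b=L-a=8/3):
  M_1 = M₀  [x≤a] = 11 = 11 kN·m
Load 2 — triangular load w₀=19 kN/m (0→w₀ over full span):
  M_2 = w₀Lx/2 - w₀L²/3 - w₀x³/(6L) = 19·4·1/2 - 19·4²/3 - 19·1³/(6·4) = -513/8 kN·m
Load 3 — point force P=-16 kN at a=2 m (b=L-a=2):
  M_3 = -P(a-x)  [x≤a] = -(-16)·(2-1) = 16 kN·m
Load 4 — applied couple M₀=19 kN·m at a=12/5 m (b=L-a=8/5):
  M_4 = M₀  [x≤a] = 19 = 19 kN·m
Superposition: M = Σ M_i = -145/8 kN·m ≈ -18.125000 kN·m

M(1) = -145/8 kN·m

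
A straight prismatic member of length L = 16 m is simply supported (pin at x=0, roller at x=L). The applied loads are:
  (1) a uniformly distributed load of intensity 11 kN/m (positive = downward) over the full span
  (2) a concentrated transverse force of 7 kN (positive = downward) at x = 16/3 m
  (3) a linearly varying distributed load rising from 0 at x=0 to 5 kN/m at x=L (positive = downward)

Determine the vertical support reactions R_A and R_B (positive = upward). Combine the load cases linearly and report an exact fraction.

Load 1 — uniform load w=11 kN/m over full span:
  R_A = wL/2 = 11·16/2 = 88 kN
  R_B = wL/2 = 11·16/2 = 88 kN
Load 2 — point force P=7 kN at a=16/3 m (b=L-a=32/3):
  R_A = Pb/L = 7·(32/3)/16 = 14/3 kN
  R_B = Pa/L = 7·(16/3)/16 = 7/3 kN
Load 3 — triangular load w₀=5 kN/m (0→w₀ over full span):
  R_A = w₀L/6 = 5·16/6 = 40/3 kN
  R_B = w₀L/3 = 5·16/3 = 80/3 kN
Superposition: R_A = 106 kN, R_B = 117 kN

R_A = 106 kN, R_B = 117 kN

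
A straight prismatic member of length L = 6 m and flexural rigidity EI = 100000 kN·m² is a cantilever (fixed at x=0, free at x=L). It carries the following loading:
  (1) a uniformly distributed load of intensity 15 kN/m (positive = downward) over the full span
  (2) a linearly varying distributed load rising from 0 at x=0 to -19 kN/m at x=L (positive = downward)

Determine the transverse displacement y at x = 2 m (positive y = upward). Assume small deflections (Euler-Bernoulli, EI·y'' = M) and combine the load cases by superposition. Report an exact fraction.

Load 1 — uniform load w=15 kN/m over full span:
  y_1 = -wx²(x²-4Lx+6L²)/(24EI) = -15·2²·(2²-4·6·2+6·6²)/(24·100000) = -43/10000 m
Load 2 — triangular load w₀=-19 kN/m (0→w₀ over full span):
  y_2 = (w₀Lx³/12-w₀L²x²/6-w₀x⁵/(120L))/EI = ((-19)·6·2³/12-(-19)·6²·2²/6-(-19)·2⁵/(120·6))/100000 = 8569/2250000 m
Superposition: y = Σ y_i = -553/1125000 m ≈ -0.000492 m

y(2) = -553/1125000 m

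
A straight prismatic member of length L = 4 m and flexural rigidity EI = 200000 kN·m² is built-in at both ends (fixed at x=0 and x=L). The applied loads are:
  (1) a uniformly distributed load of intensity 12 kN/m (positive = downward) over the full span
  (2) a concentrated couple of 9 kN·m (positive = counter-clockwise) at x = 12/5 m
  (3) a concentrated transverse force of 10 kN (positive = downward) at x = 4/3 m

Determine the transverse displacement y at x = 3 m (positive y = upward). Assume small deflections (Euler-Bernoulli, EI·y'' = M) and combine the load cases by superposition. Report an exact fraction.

Load 1 — uniform load w=12 kN/m over full span:
  y_1 = -wx²(L-x)²/(24EI) = -12·3²·(4-3)²/(24·200000) = -9/400000 m
Load 2 — applied couple M₀=9 kN·m at a=12/5 m (b=L-a=8/5):
  y_2 = (R_Ax³/6 - M_Ax²/2 - M₀(x-a)²/2)/EI  [x>a] with R_A=81/25, M_A=72/25 = ((81/25)·3³/6 - (72/25)·3²/2 - 9·(3-(12/5))²/2)/200000 = 0 m
Load 3 — point force P=10 kN at a=4/3 m (b=L-a=8/3):
  y_3 = -Pa²(L-x)²(3bL-(3b+a)(L-x))/(6L³EI)  [x>a] = -10·(4/3)²·(4-3)²·(3·(8/3)·4-(3·(8/3)+(4/3))·(4-3))/(6·4³·200000) = -17/3240000 m
Superposition: y = Σ y_i = -899/32400000 m ≈ -0.000028 m

y(3) = -899/32400000 m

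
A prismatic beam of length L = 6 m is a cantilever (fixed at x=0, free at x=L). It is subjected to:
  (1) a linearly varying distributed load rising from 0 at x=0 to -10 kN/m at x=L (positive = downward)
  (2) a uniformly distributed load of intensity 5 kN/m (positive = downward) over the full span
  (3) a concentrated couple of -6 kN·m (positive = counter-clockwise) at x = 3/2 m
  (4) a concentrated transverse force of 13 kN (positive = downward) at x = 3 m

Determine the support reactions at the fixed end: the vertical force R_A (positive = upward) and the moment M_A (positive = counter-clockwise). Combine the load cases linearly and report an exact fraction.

Load 1 — triangular load w₀=-10 kN/m (0→w₀ over full span):
  R_A = w₀L/2 = (-10)·6/2 = -30 kN
  M_A = w₀L²/3 = (-10)·6²/3 = -120 kN·m
Load 2 — uniform load w=5 kN/m over full span:
  R_A = wL = 5·6 = 30 kN
  M_A = wL²/2 = 5·6²/2 = 90 kN·m
Load 3 — applied couple M₀=-6 kN·m at a=3/2 m (b=L-a=9/2):
  R_A = 0 kN
  M_A = -M₀ = -(-6) = 6 kN·m
Load 4 — point force P=13 kN at a=3 m (b=L-a=3):
  R_A = P = 13 kN
  M_A = Pa = 13·3 = 39 kN·m
Superposition: R_A = 13 kN, M_A = 15 kN·m

R_A = 13 kN, M_A = 15 kN·m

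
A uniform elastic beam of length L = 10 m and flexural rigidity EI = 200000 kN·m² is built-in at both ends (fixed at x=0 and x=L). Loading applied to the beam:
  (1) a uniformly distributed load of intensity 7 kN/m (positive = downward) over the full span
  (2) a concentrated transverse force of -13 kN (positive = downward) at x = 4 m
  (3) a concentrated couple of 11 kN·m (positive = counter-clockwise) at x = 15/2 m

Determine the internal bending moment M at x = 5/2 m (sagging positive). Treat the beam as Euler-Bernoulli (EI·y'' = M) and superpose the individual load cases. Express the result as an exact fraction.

Load 1 — uniform load w=7 kN/m over full span:
  M_1 = wLx/2 - wL²/12 - wx²/2 = 7·10·(5/2)/2 - 7·10²/12 - 7·(5/2)²/2 = 175/24 kN·m
Load 2 — point force P=-13 kN at a=4 m (b=L-a=6):
  M_2 = Pb²(3a+b)x/L³ - Pab²/L²  [x≤a] = (-13)·6²·(3·4+6)·(5/2)/10³ - (-13)·4·6²/10² = -117/50 kN·m
Load 3 — applied couple M₀=11 kN·m at a=15/2 m (b=L-a=5/2):
  M_3 = R_Ax - M_A  [x≤a] with R_A=99/80, M_A=55/16 = (99/80)·(5/2) - (55/16) = -11/32 kN·m
Superposition: M = Σ M_i = 11059/2400 kN·m ≈ 4.607917 kN·m

M(5/2) = 11059/2400 kN·m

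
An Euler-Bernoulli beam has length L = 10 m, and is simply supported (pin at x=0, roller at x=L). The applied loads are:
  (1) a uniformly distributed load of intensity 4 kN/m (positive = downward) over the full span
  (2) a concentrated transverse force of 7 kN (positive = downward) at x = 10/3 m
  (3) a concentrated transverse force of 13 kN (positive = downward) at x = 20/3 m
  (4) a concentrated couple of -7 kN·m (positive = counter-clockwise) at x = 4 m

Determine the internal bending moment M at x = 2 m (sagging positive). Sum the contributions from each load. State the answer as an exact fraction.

M(2) = 243/5 kN·m

Load 1 — uniform load w=4 kN/m over full span:
  M_1 = wx(L-x)/2 = 4·2·(10-2)/2 = 32 kN·m
Load 2 — point force P=7 kN at a=10/3 m (b=L-a=20/3):
  M_2 = Pbx/L  [x≤a] = 7·(20/3)·2/10 = 28/3 kN·m
Load 3 — point force P=13 kN at a=20/3 m (b=L-a=10/3):
  M_3 = Pbx/L  [x≤a] = 13·(10/3)·2/10 = 26/3 kN·m
Load 4 — applied couple M₀=-7 kN·m at a=4 m (b=L-a=6):
  M_4 = M₀x/L  [x≤a] = (-7)·2/10 = -7/5 kN·m
Superposition: M = Σ M_i = 243/5 kN·m ≈ 48.600000 kN·m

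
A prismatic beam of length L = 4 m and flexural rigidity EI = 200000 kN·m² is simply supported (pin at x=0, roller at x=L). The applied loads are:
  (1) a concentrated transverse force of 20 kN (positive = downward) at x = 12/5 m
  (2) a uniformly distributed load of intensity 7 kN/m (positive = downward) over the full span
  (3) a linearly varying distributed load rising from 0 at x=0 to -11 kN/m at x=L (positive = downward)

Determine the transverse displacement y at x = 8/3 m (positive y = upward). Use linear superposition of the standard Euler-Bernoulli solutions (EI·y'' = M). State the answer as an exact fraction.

y(8/3) = -7526/56953125 m

Load 1 — point force P=20 kN at a=12/5 m (b=L-a=8/5):
  y_1 = -Pa(L-x)(2Lx-a²-x²)/(6LEI)  [x>a] = -20·(12/5)·(4-(8/3))·(2·4·(8/3)-(12/5)²-(8/3)²)/(6·4·200000) = -238/2109375 m
Load 2 — uniform load w=7 kN/m over full span:
  y_2 = -wx(L³-2Lx²+x³)/(24EI) = -7·(8/3)·(4³-2·4·(8/3)²+(8/3)³)/(24·200000) = -77/759375 m
Load 3 — triangular load w₀=-11 kN/m (0→w₀ over full span):
  y_3 = -w₀x(7L⁴-10L²x²+3x⁴)/(360LEI) = -(-11)·(8/3)·(7·4⁴-10·4²·(8/3)²+3·(8/3)⁴)/(360·4·200000) = 187/2278125 m
Superposition: y = Σ y_i = -7526/56953125 m ≈ -0.000132 m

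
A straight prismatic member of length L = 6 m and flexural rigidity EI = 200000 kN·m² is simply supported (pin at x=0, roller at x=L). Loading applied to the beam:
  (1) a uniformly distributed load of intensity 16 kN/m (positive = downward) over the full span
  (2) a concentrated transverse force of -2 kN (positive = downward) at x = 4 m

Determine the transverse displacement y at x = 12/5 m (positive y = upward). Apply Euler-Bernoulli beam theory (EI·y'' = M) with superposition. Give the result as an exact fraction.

y(12/5) = -7328/5859375 m

Load 1 — uniform load w=16 kN/m over full span:
  y_1 = -wx(L³-2Lx²+x³)/(24EI) = -16·(12/5)·(6³-2·6·(12/5)²+(12/5)³)/(24·200000) = -2511/1953125 m
Load 2 — point force P=-2 kN at a=4 m (b=L-a=2):
  y_2 = -Pbx(L²-b²-x²)/(6LEI)  [x≤a] = -(-2)·2·(12/5)·(6²-2²-(12/5)²)/(6·6·200000) = 41/1171875 m
Superposition: y = Σ y_i = -7328/5859375 m ≈ -0.001251 m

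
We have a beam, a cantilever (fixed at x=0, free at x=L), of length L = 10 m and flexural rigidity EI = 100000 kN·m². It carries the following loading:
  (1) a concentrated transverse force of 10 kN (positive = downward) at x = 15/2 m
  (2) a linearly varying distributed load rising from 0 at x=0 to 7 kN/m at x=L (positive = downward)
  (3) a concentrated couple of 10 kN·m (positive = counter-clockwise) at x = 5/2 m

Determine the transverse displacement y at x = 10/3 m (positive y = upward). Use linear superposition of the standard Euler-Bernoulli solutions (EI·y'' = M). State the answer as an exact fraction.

Load 1 — point force P=10 kN at a=15/2 m (b=L-a=5/2):
  y_1 = -Px²(3a-x)/(6EI)  [x≤a] = -10·(10/3)²·(3·(15/2)-(10/3))/(6·100000) = -23/6480 m
Load 2 — triangular load w₀=7 kN/m (0→w₀ over full span):
  y_2 = (w₀Lx³/12-w₀L²x²/6-w₀x⁵/(120L))/EI = (7·10·(10/3)³/12-7·10²·(10/3)²/6-7·(10/3)⁵/(120·10))/100000 = -3157/291600 m
Load 3 — applied couple M₀=10 kN·m at a=5/2 m (b=L-a=15/2):
  y_3 = M₀a(2x-a)/(2EI)  [x>a] = 10·(5/2)·(2·(10/3)-(5/2))/(2·100000) = 1/1920 m
Superposition: y = Σ y_i = -32321/2332800 m ≈ -0.013855 m

y(10/3) = -32321/2332800 m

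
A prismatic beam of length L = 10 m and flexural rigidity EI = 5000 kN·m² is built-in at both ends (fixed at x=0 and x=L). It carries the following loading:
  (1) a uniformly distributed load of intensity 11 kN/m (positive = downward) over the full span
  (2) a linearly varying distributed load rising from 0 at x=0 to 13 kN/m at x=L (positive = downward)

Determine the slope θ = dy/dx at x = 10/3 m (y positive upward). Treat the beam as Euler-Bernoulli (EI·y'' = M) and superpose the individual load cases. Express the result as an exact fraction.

Load 1 — uniform load w=11 kN/m over full span:
  θ_1 = -wx(L-x)(L-2x)/(12EI) = -11·(10/3)·(10-(10/3))·(10-2·(10/3))/(12·5000) = -11/810 rad
Load 2 — triangular load w₀=13 kN/m (0→w₀ over full span):
  θ_2 = -w₀(2x(L-x)(L-2x)(x+2L)+x²(L-x)²)/(120LEI) = -13·(2·(10/3)·(10-(10/3))·(10-2·(10/3))·((10/3)+2·10)+(10/3)²·(10-(10/3))²)/(120·10·5000) = -52/6075 rad
Superposition: θ = Σ θ_i = -269/12150 rad ≈ -0.022140 rad

θ(10/3) = -269/12150 rad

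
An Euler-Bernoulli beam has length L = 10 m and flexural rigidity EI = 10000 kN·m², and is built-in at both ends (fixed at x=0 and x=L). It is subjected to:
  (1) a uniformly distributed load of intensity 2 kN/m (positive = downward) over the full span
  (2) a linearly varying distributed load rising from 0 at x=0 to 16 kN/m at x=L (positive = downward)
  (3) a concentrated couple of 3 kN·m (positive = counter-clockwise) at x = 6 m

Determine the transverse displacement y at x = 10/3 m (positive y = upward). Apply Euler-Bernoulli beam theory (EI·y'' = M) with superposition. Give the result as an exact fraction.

Load 1 — uniform load w=2 kN/m over full span:
  y_1 = -wx²(L-x)²/(24EI) = -2·(10/3)²·(10-(10/3))²/(24·10000) = -1/243 m
Load 2 — triangular load w₀=16 kN/m (0→w₀ over full span):
  y_2 = -w₀x²(L-x)²(x+2L)/(120LEI) = -16·(10/3)²·(10-(10/3))²·((10/3)+2·10)/(120·10·10000) = -56/3645 m
Load 3 — applied couple M₀=3 kN·m at a=6 m (b=L-a=4):
  y_3 = (R_Ax³/6 - M_Ax²/2)/EI  [x≤a] with R_A=54/125, M_A=24/25 = ((54/125)·(10/3)³/6 - (24/25)·(10/3)²/2)/10000 = -1/3750 m
Superposition: y = Σ y_i = -17993/911250 m ≈ -0.019745 m

y(10/3) = -17993/911250 m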